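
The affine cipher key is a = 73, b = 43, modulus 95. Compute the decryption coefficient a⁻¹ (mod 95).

gcd(95, 73) by repeated division:
95 = 1×73 + 22
73 = 3×22 + 7
22 = 3×7 + 1
7 = 7×1 + 0
The gcd is 1. Working backward:
1 = 22 − 3·7
1 = −3·73 + 10·22
1 = 10·95 − 13·73
Hence 73⁻¹ ≡ -13 ≡ 82 (mod 95).

82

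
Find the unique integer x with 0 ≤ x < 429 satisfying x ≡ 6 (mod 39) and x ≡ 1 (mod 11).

Write x = 6 + 39·k. Then 39·k ≡ 1 − 6 ≡ 6 (mod 11).
Need 39⁻¹ mod 11. Extended Euclid on (11, 6):
11 = 1×6 + 5
6 = 1×5 + 1
5 = 5×1 + 0
Back-substitute:
1 = 6 − 5
1 = −11 + 2·6
39⁻¹ ≡ 2 (mod 11), so k ≡ 2·6 ≡ 1 (mod 11).
x = 6 + 39·1 = 45.

45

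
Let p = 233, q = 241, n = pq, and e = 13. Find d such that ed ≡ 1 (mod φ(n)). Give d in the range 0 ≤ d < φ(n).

51397

φ(n) = (p−1)(q−1) = 232·240 = 55680.
Need d with 13·d ≡ 1 (mod 55680). Apply the extended Euclidean algorithm:
55680 = 4283*13 + 1
13 = 13*1 + 0
Back-substitute:
1 = 55680 − 4283·13
So 13·(-4283) ≡ 1 (mod 55680), hence d ≡ -4283 ≡ 51397 (mod 55680).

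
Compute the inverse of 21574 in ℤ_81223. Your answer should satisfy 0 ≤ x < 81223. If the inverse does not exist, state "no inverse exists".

gcd(81223, 21574) by repeated division:
81223 = 3·21574 + 16501
21574 = 1·16501 + 5073
16501 = 3·5073 + 1282
5073 = 3·1282 + 1227
1282 = 1·1227 + 55
1227 = 22·55 + 17
55 = 3·17 + 4
17 = 4·4 + 1
4 = 4·1 + 0
gcd = 1, so the inverse exists. Back-substitute:
1 = 17 − 4·4
1 = −4·55 + 13·17
1 = 13·1227 − 290·55
1 = −290·1282 + 303·1227
1 = 303·5073 − 1199·1282
1 = −1199·16501 + 3900·5073
1 = 3900·21574 − 5099·16501
1 = −5099·81223 + 19197·21574
So 21574·19197 ≡ 1 (mod 81223).

19197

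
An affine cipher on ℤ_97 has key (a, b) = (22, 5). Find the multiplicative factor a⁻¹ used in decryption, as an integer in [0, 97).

Extended Euclidean algorithm:
97 = 4×22 + 9
22 = 2×9 + 4
9 = 2×4 + 1
4 = 4×1 + 0
Since gcd(22, 97) = 1, back-substitute to write 1 as a combination:
1 = 9 − 2·4
1 = −2·22 + 5·9
1 = 5·97 − 22·22
Thus 22·(-22) ≡ 1 (mod 97); reducing, -22 mod 97 = 75.

75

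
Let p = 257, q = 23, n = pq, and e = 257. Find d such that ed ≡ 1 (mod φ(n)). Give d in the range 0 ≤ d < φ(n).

φ(n) = (p−1)(q−1) = 256·22 = 5632.
Need d with 257·d ≡ 1 (mod 5632). Apply the extended Euclidean algorithm:
5632 = 21·257 + 235
257 = 1·235 + 22
235 = 10·22 + 15
22 = 1·15 + 7
15 = 2·7 + 1
7 = 7·1 + 0
Back-substitute:
1 = 15 − 2·7
1 = −2·22 + 3·15
1 = 3·235 − 32·22
1 = −32·257 + 35·235
1 = 35·5632 − 767·257
So 257·(-767) ≡ 1 (mod 5632), hence d ≡ -767 ≡ 4865 (mod 5632).

4865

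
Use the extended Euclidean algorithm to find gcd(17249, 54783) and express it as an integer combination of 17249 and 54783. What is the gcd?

1

Apply Euclid's algorithm to 54783 and 17249:
54783 = 3·17249 + 3036
17249 = 5·3036 + 2069
3036 = 1·2069 + 967
2069 = 2·967 + 135
967 = 7·135 + 22
135 = 6·22 + 3
22 = 7·3 + 1
3 = 3·1 + 0
gcd(17249, 54783) = 1.
Express as a combination:
1 = 22 − 7·3
1 = −7·135 + 43·22
1 = 43·967 − 308·135
1 = −308·2069 + 659·967
1 = 659·3036 − 967·2069
1 = −967·17249 + 5494·3036
1 = 5494·54783 − 17449·17249
So 1 = (5494)·54783 + (-17449)·17249.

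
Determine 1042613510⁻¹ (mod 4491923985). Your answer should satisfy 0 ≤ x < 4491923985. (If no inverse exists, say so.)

no inverse exists

Euclidean algorithm on 4491923985, 1042613510:
4491923985 = 4·1042613510 + 321469945
1042613510 = 3·321469945 + 78203675
321469945 = 4·78203675 + 8655245
78203675 = 9·8655245 + 306470
8655245 = 28·306470 + 74085
306470 = 4·74085 + 10130
74085 = 7·10130 + 3175
10130 = 3·3175 + 605
3175 = 5·605 + 150
605 = 4·150 + 5
150 = 30·5 + 0
The gcd is 5, not 1, hence no inverse exists.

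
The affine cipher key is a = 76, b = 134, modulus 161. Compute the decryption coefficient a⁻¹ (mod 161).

Extended Euclidean algorithm:
161 = 2·76 + 9
76 = 8·9 + 4
9 = 2·4 + 1
4 = 4·1 + 0
The gcd is 1. Working backward:
1 = 9 − 2·4
1 = −2·76 + 17·9
1 = 17·161 − 36·76
Hence 76⁻¹ ≡ -36 ≡ 125 (mod 161).

125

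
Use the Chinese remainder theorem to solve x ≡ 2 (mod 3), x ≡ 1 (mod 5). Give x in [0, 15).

Write x = 2 + 3·k. Then 3·k ≡ 1 − 2 ≡ 4 (mod 5).
Need 3⁻¹ mod 5. Extended Euclid on (5, 3):
5 = 1·3 + 2
3 = 1·2 + 1
2 = 2·1 + 0
Back-substitute:
1 = 3 − 2
1 = −5 + 2·3
3⁻¹ ≡ 2 (mod 5), so k ≡ 2·4 ≡ 3 (mod 5).
x = 2 + 3·3 = 11.

11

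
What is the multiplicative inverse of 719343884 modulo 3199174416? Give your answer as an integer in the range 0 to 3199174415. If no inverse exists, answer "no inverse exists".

Euclidean algorithm on 3199174416, 719343884:
3199174416 = 4×719343884 + 321798880
719343884 = 2×321798880 + 75746124
321798880 = 4×75746124 + 18814384
75746124 = 4×18814384 + 488588
18814384 = 38×488588 + 248040
488588 = 1×248040 + 240548
248040 = 1×240548 + 7492
240548 = 32×7492 + 804
7492 = 9×804 + 256
804 = 3×256 + 36
256 = 7×36 + 4
36 = 9×4 + 0
gcd(719343884, 3199174416) = 4 ≠ 1, so 719343884 has no multiplicative inverse modulo 3199174416.

no inverse exists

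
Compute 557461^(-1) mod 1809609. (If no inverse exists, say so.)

Apply the Euclidean algorithm to 1809609 and 557461:
1809609 = 3·557461 + 137226
557461 = 4·137226 + 8557
137226 = 16·8557 + 314
8557 = 27·314 + 79
314 = 3·79 + 77
79 = 1·77 + 2
77 = 38·2 + 1
2 = 2·1 + 0
The gcd is 1. Working backward:
1 = 77 − 38·2
1 = −38·79 + 39·77
1 = 39·314 − 155·79
1 = −155·8557 + 4224·314
1 = 4224·137226 − 67739·8557
1 = −67739·557461 + 275180·137226
1 = 275180·1809609 − 893279·557461
Thus 557461·(-893279) ≡ 1 (mod 1809609); reducing, -893279 mod 1809609 = 916330.

916330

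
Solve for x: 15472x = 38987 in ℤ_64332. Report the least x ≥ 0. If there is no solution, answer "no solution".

gcd(15472, 64332):
64332 = 4·15472 + 2444
15472 = 6·2444 + 808
2444 = 3·808 + 20
808 = 40·20 + 8
20 = 2·8 + 4
8 = 2·4 + 0
gcd = 4, but 4 ∤ 38987, so the congruence has no solution.

no solution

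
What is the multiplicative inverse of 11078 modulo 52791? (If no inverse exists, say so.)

gcd(52791, 11078) by repeated division:
52791 = 4·11078 + 8479
11078 = 1·8479 + 2599
8479 = 3·2599 + 682
2599 = 3·682 + 553
682 = 1·553 + 129
553 = 4·129 + 37
129 = 3·37 + 18
37 = 2·18 + 1
18 = 18·1 + 0
gcd = 1, so the inverse exists. Back-substitute:
1 = 37 − 2·18
1 = −2·129 + 7·37
1 = 7·553 − 30·129
1 = −30·682 + 37·553
1 = 37·2599 − 141·682
1 = −141·8479 + 460·2599
1 = 460·11078 − 601·8479
1 = −601·52791 + 2864·11078
So 11078·2864 ≡ 1 (mod 52791).

2864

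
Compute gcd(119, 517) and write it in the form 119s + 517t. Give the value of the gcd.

1

Apply Euclid's algorithm to 517 and 119:
517 = 4*119 + 41
119 = 2*41 + 37
41 = 1*37 + 4
37 = 9*4 + 1
4 = 4*1 + 0
gcd(119, 517) = 1.
Back-substituting:
1 = 37 − 9·4
1 = −9·41 + 10·37
1 = 10·119 − 29·41
1 = −29·517 + 126·119
So 1 = (-29)·517 + (126)·119.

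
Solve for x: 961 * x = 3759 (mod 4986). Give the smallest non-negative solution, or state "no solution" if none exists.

First find gcd(961, 4986):
4986 = 5·961 + 181
961 = 5·181 + 56
181 = 3·56 + 13
56 = 4·13 + 4
13 = 3·4 + 1
4 = 4·1 + 0
gcd = 1, so a unique solution mod 4986 exists.
Back-substitute for the Bézout coefficients:
1 = 13 − 3·4
1 = −3·56 + 13·13
1 = 13·181 − 42·56
1 = −42·961 + 223·181
1 = 223·4986 − 1157·961
So 961·(-1157) ≡ 1 (mod 4986), giving 961⁻¹ ≡ 3829.
x ≡ 961⁻¹·3759 ≡ 3829·3759 ≡ 3615 (mod 4986).

3615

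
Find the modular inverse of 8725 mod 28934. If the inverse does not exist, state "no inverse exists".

17115

Apply the Euclidean algorithm to 28934 and 8725:
28934 = 3·8725 + 2759
8725 = 3·2759 + 448
2759 = 6·448 + 71
448 = 6·71 + 22
71 = 3·22 + 5
22 = 4·5 + 2
5 = 2·2 + 1
2 = 2·1 + 0
The gcd is 1. Working backward:
1 = 5 − 2·2
1 = −2·22 + 9·5
1 = 9·71 − 29·22
1 = −29·448 + 183·71
1 = 183·2759 − 1127·448
1 = −1127·8725 + 3564·2759
1 = 3564·28934 − 11819·8725
Thus 8725·(-11819) ≡ 1 (mod 28934); reducing, -11819 mod 28934 = 17115.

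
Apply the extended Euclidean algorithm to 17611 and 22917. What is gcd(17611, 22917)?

1

Apply Euclid's algorithm to 22917 and 17611:
22917 = 1·17611 + 5306
17611 = 3·5306 + 1693
5306 = 3·1693 + 227
1693 = 7·227 + 104
227 = 2·104 + 19
104 = 5·19 + 9
19 = 2·9 + 1
9 = 9·1 + 0
gcd(17611, 22917) = 1.
Express as a combination:
1 = 19 − 2·9
1 = −2·104 + 11·19
1 = 11·227 − 24·104
1 = −24·1693 + 179·227
1 = 179·5306 − 561·1693
1 = −561·17611 + 1862·5306
1 = 1862·22917 − 2423·17611
So 1 = (1862)·22917 + (-2423)·17611.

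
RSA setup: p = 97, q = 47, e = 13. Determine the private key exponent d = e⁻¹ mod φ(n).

3397

φ(n) = (p−1)(q−1) = 96·46 = 4416.
Need d with 13·d ≡ 1 (mod 4416). Apply the extended Euclidean algorithm:
4416 = 339·13 + 9
13 = 1·9 + 4
9 = 2·4 + 1
4 = 4·1 + 0
Back-substitute:
1 = 9 − 2·4
1 = −2·13 + 3·9
1 = 3·4416 − 1019·13
So 13·(-1019) ≡ 1 (mod 4416), hence d ≡ -1019 ≡ 3397 (mod 4416).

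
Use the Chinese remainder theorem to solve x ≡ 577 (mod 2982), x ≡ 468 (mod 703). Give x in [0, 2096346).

Write x = 577 + 2982·k. Then 2982·k ≡ 468 − 577 ≡ 594 (mod 703).
Need 2982⁻¹ mod 703. Extended Euclid on (703, 170):
703 = 4·170 + 23
170 = 7·23 + 9
23 = 2·9 + 5
9 = 1·5 + 4
5 = 1·4 + 1
4 = 4·1 + 0
Back-substitute:
1 = 5 − 4
1 = −9 + 2·5
1 = 2·23 − 5·9
1 = −5·170 + 37·23
1 = 37·703 − 153·170
2982⁻¹ ≡ 550 (mod 703), so k ≡ 550·594 ≡ 508 (mod 703).
x = 577 + 2982·508 = 1515433.

1515433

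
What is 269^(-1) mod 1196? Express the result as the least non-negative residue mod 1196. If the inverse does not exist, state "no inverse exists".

gcd(1196, 269) by repeated division:
1196 = 4·269 + 120
269 = 2·120 + 29
120 = 4·29 + 4
29 = 7·4 + 1
4 = 4·1 + 0
Since gcd(269, 1196) = 1, back-substitute to write 1 as a combination:
1 = 29 − 7·4
1 = −7·120 + 29·29
1 = 29·269 − 65·120
1 = −65·1196 + 289·269
So 269·289 ≡ 1 (mod 1196).

289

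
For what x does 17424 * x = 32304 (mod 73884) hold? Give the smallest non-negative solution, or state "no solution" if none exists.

1257

First find gcd(17424, 73884):
73884 = 4*17424 + 4188
17424 = 4*4188 + 672
4188 = 6*672 + 156
672 = 4*156 + 48
156 = 3*48 + 12
48 = 4*12 + 0
gcd = 12 and 12 | 32304, so solutions exist. Divide through by 12: 1452x ≡ 2692 (mod 6157).
Now find 1452⁻¹ mod 6157:
6157 = 4×1452 + 349
1452 = 4×349 + 56
349 = 6×56 + 13
56 = 4×13 + 4
13 = 3×4 + 1
4 = 4×1 + 0
Back-substitute:
1 = 13 − 3·4
1 = −3·56 + 13·13
1 = 13·349 − 81·56
1 = −81·1452 + 337·349
1 = 337·6157 − 1429·1452
So 1452·(-1429) ≡ 1 (mod 6157), i.e. 1452⁻¹ ≡ 4728.
Then x ≡ 4728·2692 ≡ 1257 (mod 6157); the smallest non-negative solution is x = 1257.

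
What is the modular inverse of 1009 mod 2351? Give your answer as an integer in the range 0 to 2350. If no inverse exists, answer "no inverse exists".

706

Apply the Euclidean algorithm to 2351 and 1009:
2351 = 2×1009 + 333
1009 = 3×333 + 10
333 = 33×10 + 3
10 = 3×3 + 1
3 = 3×1 + 0
The gcd is 1. Working backward:
1 = 10 − 3·3
1 = −3·333 + 100·10
1 = 100·1009 − 303·333
1 = −303·2351 + 706·1009
So 1009·706 ≡ 1 (mod 2351).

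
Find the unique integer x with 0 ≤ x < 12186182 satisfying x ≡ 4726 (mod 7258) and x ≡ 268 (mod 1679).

7814334

Write x = 4726 + 7258·k. Then 7258·k ≡ 268 − 4726 ≡ 579 (mod 1679).
Need 7258⁻¹ mod 1679. Extended Euclid on (1679, 542):
1679 = 3·542 + 53
542 = 10·53 + 12
53 = 4·12 + 5
12 = 2·5 + 2
5 = 2·2 + 1
2 = 2·1 + 0
Back-substitute:
1 = 5 − 2·2
1 = −2·12 + 5·5
1 = 5·53 − 22·12
1 = −22·542 + 225·53
1 = 225·1679 − 697·542
7258⁻¹ ≡ 982 (mod 1679), so k ≡ 982·579 ≡ 1076 (mod 1679).
x = 4726 + 7258·1076 = 7814334.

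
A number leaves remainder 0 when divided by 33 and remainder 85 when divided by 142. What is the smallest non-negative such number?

1221

Write x = 0 + 33·k. Then 33·k ≡ 85 − 0 ≡ 85 (mod 142).
Need 33⁻¹ mod 142. Extended Euclid on (142, 33):
142 = 4·33 + 10
33 = 3·10 + 3
10 = 3·3 + 1
3 = 3·1 + 0
Back-substitute:
1 = 10 − 3·3
1 = −3·33 + 10·10
1 = 10·142 − 43·33
33⁻¹ ≡ 99 (mod 142), so k ≡ 99·85 ≡ 37 (mod 142).
x = 0 + 33·37 = 1221.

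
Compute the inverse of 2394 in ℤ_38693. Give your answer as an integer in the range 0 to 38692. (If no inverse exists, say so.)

19993

gcd(38693, 2394) by repeated division:
38693 = 16×2394 + 389
2394 = 6×389 + 60
389 = 6×60 + 29
60 = 2×29 + 2
29 = 14×2 + 1
2 = 2×1 + 0
The gcd is 1. Working backward:
1 = 29 − 14·2
1 = −14·60 + 29·29
1 = 29·389 − 188·60
1 = −188·2394 + 1157·389
1 = 1157·38693 − 18700·2394
Thus 2394·(-18700) ≡ 1 (mod 38693); reducing, -18700 mod 38693 = 19993.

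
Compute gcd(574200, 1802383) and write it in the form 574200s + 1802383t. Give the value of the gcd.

Repeated division:
1802383 = 3*574200 + 79783
574200 = 7*79783 + 15719
79783 = 5*15719 + 1188
15719 = 13*1188 + 275
1188 = 4*275 + 88
275 = 3*88 + 11
88 = 8*11 + 0
gcd(574200, 1802383) = 11.
Express as a combination:
11 = 275 − 3·88
11 = −3·1188 + 13·275
11 = 13·15719 − 172·1188
11 = −172·79783 + 873·15719
11 = 873·574200 − 6283·79783
11 = −6283·1802383 + 19722·574200
So 11 = (-6283)·1802383 + (19722)·574200.

11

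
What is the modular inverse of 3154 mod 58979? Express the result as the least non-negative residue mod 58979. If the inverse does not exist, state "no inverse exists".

51630

Run Euclid on (58979, 3154):
58979 = 18*3154 + 2207
3154 = 1*2207 + 947
2207 = 2*947 + 313
947 = 3*313 + 8
313 = 39*8 + 1
8 = 8*1 + 0
gcd = 1, so the inverse exists. Back-substitute:
1 = 313 − 39·8
1 = −39·947 + 118·313
1 = 118·2207 − 275·947
1 = −275·3154 + 393·2207
1 = 393·58979 − 7349·3154
Hence 3154⁻¹ ≡ -7349 ≡ 51630 (mod 58979).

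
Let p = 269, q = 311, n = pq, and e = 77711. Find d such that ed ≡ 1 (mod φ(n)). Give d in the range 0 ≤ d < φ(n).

φ(n) = (p−1)(q−1) = 268·310 = 83080.
Need d with 77711·d ≡ 1 (mod 83080). Apply the extended Euclidean algorithm:
83080 = 1*77711 + 5369
77711 = 14*5369 + 2545
5369 = 2*2545 + 279
2545 = 9*279 + 34
279 = 8*34 + 7
34 = 4*7 + 6
7 = 1*6 + 1
6 = 6*1 + 0
Back-substitute:
1 = 7 − 6
1 = −34 + 5·7
1 = 5·279 − 41·34
1 = −41·2545 + 374·279
1 = 374·5369 − 789·2545
1 = −789·77711 + 11420·5369
1 = 11420·83080 − 12209·77711
So 77711·(-12209) ≡ 1 (mod 83080), hence d ≡ -12209 ≡ 70871 (mod 83080).

70871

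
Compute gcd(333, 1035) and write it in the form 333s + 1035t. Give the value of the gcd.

9

Repeated division:
1035 = 3*333 + 36
333 = 9*36 + 9
36 = 4*9 + 0
gcd(333, 1035) = 9.
Working backward:
9 = 333 − 9·36
9 = −9·1035 + 28·333
So 9 = (-9)·1035 + (28)·333.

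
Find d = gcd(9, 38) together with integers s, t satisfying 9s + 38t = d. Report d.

Apply Euclid's algorithm to 38 and 9:
38 = 4×9 + 2
9 = 4×2 + 1
2 = 2×1 + 0
gcd(9, 38) = 1.
Working backward:
1 = 9 − 4·2
1 = −4·38 + 17·9
So 1 = (-4)·38 + (17)·9.

1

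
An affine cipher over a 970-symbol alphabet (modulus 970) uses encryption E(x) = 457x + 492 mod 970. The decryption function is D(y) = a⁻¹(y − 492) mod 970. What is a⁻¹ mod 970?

433

Extended Euclidean algorithm:
970 = 2*457 + 56
457 = 8*56 + 9
56 = 6*9 + 2
9 = 4*2 + 1
2 = 2*1 + 0
gcd = 1, so the inverse exists. Back-substitute:
1 = 9 − 4·2
1 = −4·56 + 25·9
1 = 25·457 − 204·56
1 = −204·970 + 433·457
So 457·433 ≡ 1 (mod 970).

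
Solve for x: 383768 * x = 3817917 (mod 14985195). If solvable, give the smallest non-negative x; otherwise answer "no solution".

First find gcd(383768, 14985195):
14985195 = 39*383768 + 18243
383768 = 21*18243 + 665
18243 = 27*665 + 288
665 = 2*288 + 89
288 = 3*89 + 21
89 = 4*21 + 5
21 = 4*5 + 1
5 = 5*1 + 0
gcd = 1, so a unique solution mod 14985195 exists.
Back-substitute for the Bézout coefficients:
1 = 21 − 4·5
1 = −4·89 + 17·21
1 = 17·288 − 55·89
1 = −55·665 + 127·288
1 = 127·18243 − 3484·665
1 = −3484·383768 + 73291·18243
1 = 73291·14985195 − 2861833·383768
So 383768·(-2861833) ≡ 1 (mod 14985195), giving 383768⁻¹ ≡ 12123362.
x ≡ 383768⁻¹·3817917 ≡ 12123362·3817917 ≡ 4279659 (mod 14985195).

4279659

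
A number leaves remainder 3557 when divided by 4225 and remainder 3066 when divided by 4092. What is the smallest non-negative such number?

Write x = 3557 + 4225·k. Then 4225·k ≡ 3066 − 3557 ≡ 3601 (mod 4092).
Need 4225⁻¹ mod 4092. Extended Euclid on (4092, 133):
4092 = 30*133 + 102
133 = 1*102 + 31
102 = 3*31 + 9
31 = 3*9 + 4
9 = 2*4 + 1
4 = 4*1 + 0
Back-substitute:
1 = 9 − 2·4
1 = −2·31 + 7·9
1 = 7·102 − 23·31
1 = −23·133 + 30·102
1 = 30·4092 − 923·133
4225⁻¹ ≡ 3169 (mod 4092), so k ≡ 3169·3601 ≡ 3073 (mod 4092).
x = 3557 + 4225·3073 = 12986982.

12986982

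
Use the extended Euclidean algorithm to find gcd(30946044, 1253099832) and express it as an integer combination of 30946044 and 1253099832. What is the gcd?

12

Apply Euclid's algorithm to 1253099832 and 30946044:
1253099832 = 40×30946044 + 15258072
30946044 = 2×15258072 + 429900
15258072 = 35×429900 + 211572
429900 = 2×211572 + 6756
211572 = 31×6756 + 2136
6756 = 3×2136 + 348
2136 = 6×348 + 48
348 = 7×48 + 12
48 = 4×12 + 0
gcd(30946044, 1253099832) = 12.
Working backward:
12 = 348 − 7·48
12 = −7·2136 + 43·348
12 = 43·6756 − 136·2136
12 = −136·211572 + 4259·6756
12 = 4259·429900 − 8654·211572
12 = −8654·15258072 + 307149·429900
12 = 307149·30946044 − 622952·15258072
12 = −622952·1253099832 + 25225229·30946044
So 12 = (-622952)·1253099832 + (25225229)·30946044.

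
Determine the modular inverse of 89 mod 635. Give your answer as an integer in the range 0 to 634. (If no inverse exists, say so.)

Run Euclid on (635, 89):
635 = 7×89 + 12
89 = 7×12 + 5
12 = 2×5 + 2
5 = 2×2 + 1
2 = 2×1 + 0
Since gcd(89, 635) = 1, back-substitute to write 1 as a combination:
1 = 5 − 2·2
1 = −2·12 + 5·5
1 = 5·89 − 37·12
1 = −37·635 + 264·89
So 89·264 ≡ 1 (mod 635).

264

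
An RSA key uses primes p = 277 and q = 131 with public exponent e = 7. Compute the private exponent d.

φ(n) = (p−1)(q−1) = 276·130 = 35880.
Need d with 7·d ≡ 1 (mod 35880). Apply the extended Euclidean algorithm:
35880 = 5125*7 + 5
7 = 1*5 + 2
5 = 2*2 + 1
2 = 2*1 + 0
Back-substitute:
1 = 5 − 2·2
1 = −2·7 + 3·5
1 = 3·35880 − 15377·7
So 7·(-15377) ≡ 1 (mod 35880), hence d ≡ -15377 ≡ 20503 (mod 35880).

20503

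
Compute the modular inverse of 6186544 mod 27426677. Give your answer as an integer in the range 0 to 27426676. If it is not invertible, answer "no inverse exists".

18733278

Apply the Euclidean algorithm to 27426677 and 6186544:
27426677 = 4·6186544 + 2680501
6186544 = 2·2680501 + 825542
2680501 = 3·825542 + 203875
825542 = 4·203875 + 10042
203875 = 20·10042 + 3035
10042 = 3·3035 + 937
3035 = 3·937 + 224
937 = 4·224 + 41
224 = 5·41 + 19
41 = 2·19 + 3
19 = 6·3 + 1
3 = 3·1 + 0
gcd = 1, so the inverse exists. Back-substitute:
1 = 19 − 6·3
1 = −6·41 + 13·19
1 = 13·224 − 71·41
1 = −71·937 + 297·224
1 = 297·3035 − 962·937
1 = −962·10042 + 3183·3035
1 = 3183·203875 − 64622·10042
1 = −64622·825542 + 261671·203875
1 = 261671·2680501 − 849635·825542
1 = −849635·6186544 + 1960941·2680501
1 = 1960941·27426677 − 8693399·6186544
Thus 6186544·(-8693399) ≡ 1 (mod 27426677); reducing, -8693399 mod 27426677 = 18733278.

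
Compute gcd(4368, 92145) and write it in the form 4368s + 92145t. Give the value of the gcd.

Apply Euclid's algorithm to 92145 and 4368:
92145 = 21×4368 + 417
4368 = 10×417 + 198
417 = 2×198 + 21
198 = 9×21 + 9
21 = 2×9 + 3
9 = 3×3 + 0
gcd(4368, 92145) = 3.
Back-substituting:
3 = 21 − 2·9
3 = −2·198 + 19·21
3 = 19·417 − 40·198
3 = −40·4368 + 419·417
3 = 419·92145 − 8839·4368
So 3 = (419)·92145 + (-8839)·4368.

3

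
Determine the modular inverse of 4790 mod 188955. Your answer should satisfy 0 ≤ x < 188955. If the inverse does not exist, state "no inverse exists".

Euclidean algorithm on 188955, 4790:
188955 = 39×4790 + 2145
4790 = 2×2145 + 500
2145 = 4×500 + 145
500 = 3×145 + 65
145 = 2×65 + 15
65 = 4×15 + 5
15 = 3×5 + 0
gcd(4790, 188955) = 5 ≠ 1, so 4790 has no multiplicative inverse modulo 188955.

no inverse exists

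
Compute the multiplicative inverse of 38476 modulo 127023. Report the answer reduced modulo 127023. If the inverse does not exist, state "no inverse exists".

30904

Apply the Euclidean algorithm to 127023 and 38476:
127023 = 3*38476 + 11595
38476 = 3*11595 + 3691
11595 = 3*3691 + 522
3691 = 7*522 + 37
522 = 14*37 + 4
37 = 9*4 + 1
4 = 4*1 + 0
The gcd is 1. Working backward:
1 = 37 − 9·4
1 = −9·522 + 127·37
1 = 127·3691 − 898·522
1 = −898·11595 + 2821·3691
1 = 2821·38476 − 9361·11595
1 = −9361·127023 + 30904·38476
So 38476·30904 ≡ 1 (mod 127023).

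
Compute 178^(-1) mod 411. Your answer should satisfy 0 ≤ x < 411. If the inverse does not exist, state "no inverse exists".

127

Run Euclid on (411, 178):
411 = 2·178 + 55
178 = 3·55 + 13
55 = 4·13 + 3
13 = 4·3 + 1
3 = 3·1 + 0
Since gcd(178, 411) = 1, back-substitute to write 1 as a combination:
1 = 13 − 4·3
1 = −4·55 + 17·13
1 = 17·178 − 55·55
1 = −55·411 + 127·178
So 178·127 ≡ 1 (mod 411).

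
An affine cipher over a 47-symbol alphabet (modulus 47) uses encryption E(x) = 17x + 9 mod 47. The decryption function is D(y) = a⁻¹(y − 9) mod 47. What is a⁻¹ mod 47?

36

Extended Euclidean algorithm:
47 = 2×17 + 13
17 = 1×13 + 4
13 = 3×4 + 1
4 = 4×1 + 0
The gcd is 1. Working backward:
1 = 13 − 3·4
1 = −3·17 + 4·13
1 = 4·47 − 11·17
Hence 17⁻¹ ≡ -11 ≡ 36 (mod 47).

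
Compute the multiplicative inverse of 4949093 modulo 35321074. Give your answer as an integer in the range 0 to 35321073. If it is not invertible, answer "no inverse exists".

Apply the Euclidean algorithm to 35321074 and 4949093:
35321074 = 7*4949093 + 677423
4949093 = 7*677423 + 207132
677423 = 3*207132 + 56027
207132 = 3*56027 + 39051
56027 = 1*39051 + 16976
39051 = 2*16976 + 5099
16976 = 3*5099 + 1679
5099 = 3*1679 + 62
1679 = 27*62 + 5
62 = 12*5 + 2
5 = 2*2 + 1
2 = 2*1 + 0
Since gcd(4949093, 35321074) = 1, back-substitute to write 1 as a combination:
1 = 5 − 2·2
1 = −2·62 + 25·5
1 = 25·1679 − 677·62
1 = −677·5099 + 2056·1679
1 = 2056·16976 − 6845·5099
1 = −6845·39051 + 15746·16976
1 = 15746·56027 − 22591·39051
1 = −22591·207132 + 83519·56027
1 = 83519·677423 − 273148·207132
1 = −273148·4949093 + 1995555·677423
1 = 1995555·35321074 − 14242033·4949093
Thus 4949093·(-14242033) ≡ 1 (mod 35321074); reducing, -14242033 mod 35321074 = 21079041.

21079041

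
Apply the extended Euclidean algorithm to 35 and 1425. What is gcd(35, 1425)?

5

Repeated division:
1425 = 40*35 + 25
35 = 1*25 + 10
25 = 2*10 + 5
10 = 2*5 + 0
gcd(35, 1425) = 5.
Back-substituting:
5 = 25 − 2·10
5 = −2·35 + 3·25
5 = 3·1425 − 122·35
So 5 = (3)·1425 + (-122)·35.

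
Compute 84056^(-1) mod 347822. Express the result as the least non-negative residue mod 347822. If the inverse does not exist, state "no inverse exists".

Compute gcd(84056, 347822):
347822 = 4×84056 + 11598
84056 = 7×11598 + 2870
11598 = 4×2870 + 118
2870 = 24×118 + 38
118 = 3×38 + 4
38 = 9×4 + 2
4 = 2×2 + 0
gcd(84056, 347822) = 2 ≠ 1, so 84056 has no multiplicative inverse modulo 347822.

no inverse exists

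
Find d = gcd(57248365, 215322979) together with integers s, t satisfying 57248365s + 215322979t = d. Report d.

Apply Euclid's algorithm to 215322979 and 57248365:
215322979 = 3*57248365 + 43577884
57248365 = 1*43577884 + 13670481
43577884 = 3*13670481 + 2566441
13670481 = 5*2566441 + 838276
2566441 = 3*838276 + 51613
838276 = 16*51613 + 12468
51613 = 4*12468 + 1741
12468 = 7*1741 + 281
1741 = 6*281 + 55
281 = 5*55 + 6
55 = 9*6 + 1
6 = 6*1 + 0
gcd(57248365, 215322979) = 1.
Working backward:
1 = 55 − 9·6
1 = −9·281 + 46·55
1 = 46·1741 − 285·281
1 = −285·12468 + 2041·1741
1 = 2041·51613 − 8449·12468
1 = −8449·838276 + 137225·51613
1 = 137225·2566441 − 420124·838276
1 = −420124·13670481 + 2237845·2566441
1 = 2237845·43577884 − 7133659·13670481
1 = −7133659·57248365 + 9371504·43577884
1 = 9371504·215322979 − 35248171·57248365
So 1 = (9371504)·215322979 + (-35248171)·57248365.

1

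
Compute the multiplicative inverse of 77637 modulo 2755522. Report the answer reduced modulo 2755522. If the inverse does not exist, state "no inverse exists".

Euclidean algorithm on 2755522, 77637:
2755522 = 35·77637 + 38227
77637 = 2·38227 + 1183
38227 = 32·1183 + 371
1183 = 3·371 + 70
371 = 5·70 + 21
70 = 3·21 + 7
21 = 3·7 + 0
The gcd is 7, not 1, hence no inverse exists.

no inverse exists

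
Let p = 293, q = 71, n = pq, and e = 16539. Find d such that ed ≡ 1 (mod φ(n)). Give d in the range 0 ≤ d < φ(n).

φ(n) = (p−1)(q−1) = 292·70 = 20440.
Need d with 16539·d ≡ 1 (mod 20440). Apply the extended Euclidean algorithm:
20440 = 1·16539 + 3901
16539 = 4·3901 + 935
3901 = 4·935 + 161
935 = 5·161 + 130
161 = 1·130 + 31
130 = 4·31 + 6
31 = 5·6 + 1
6 = 6·1 + 0
Back-substitute:
1 = 31 − 5·6
1 = −5·130 + 21·31
1 = 21·161 − 26·130
1 = −26·935 + 151·161
1 = 151·3901 − 630·935
1 = −630·16539 + 2671·3901
1 = 2671·20440 − 3301·16539
So 16539·(-3301) ≡ 1 (mod 20440), hence d ≡ -3301 ≡ 17139 (mod 20440).

17139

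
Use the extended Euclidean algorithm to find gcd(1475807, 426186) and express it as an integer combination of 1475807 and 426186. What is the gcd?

Apply Euclid's algorithm to 1475807 and 426186:
1475807 = 3·426186 + 197249
426186 = 2·197249 + 31688
197249 = 6·31688 + 7121
31688 = 4·7121 + 3204
7121 = 2·3204 + 713
3204 = 4·713 + 352
713 = 2·352 + 9
352 = 39·9 + 1
9 = 9·1 + 0
gcd(1475807, 426186) = 1.
Express as a combination:
1 = 352 − 39·9
1 = −39·713 + 79·352
1 = 79·3204 − 355·713
1 = −355·7121 + 789·3204
1 = 789·31688 − 3511·7121
1 = −3511·197249 + 21855·31688
1 = 21855·426186 − 47221·197249
1 = −47221·1475807 + 163518·426186
So 1 = (-47221)·1475807 + (163518)·426186.

1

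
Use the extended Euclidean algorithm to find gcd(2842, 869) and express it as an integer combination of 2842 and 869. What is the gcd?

1

Repeated division:
2842 = 3*869 + 235
869 = 3*235 + 164
235 = 1*164 + 71
164 = 2*71 + 22
71 = 3*22 + 5
22 = 4*5 + 2
5 = 2*2 + 1
2 = 2*1 + 0
gcd(2842, 869) = 1.
Working backward:
1 = 5 − 2·2
1 = −2·22 + 9·5
1 = 9·71 − 29·22
1 = −29·164 + 67·71
1 = 67·235 − 96·164
1 = −96·869 + 355·235
1 = 355·2842 − 1161·869
So 1 = (355)·2842 + (-1161)·869.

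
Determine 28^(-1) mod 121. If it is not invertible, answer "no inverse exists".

13

Apply the Euclidean algorithm to 121 and 28:
121 = 4*28 + 9
28 = 3*9 + 1
9 = 9*1 + 0
The gcd is 1. Working backward:
1 = 28 − 3·9
1 = −3·121 + 13·28
So 28·13 ≡ 1 (mod 121).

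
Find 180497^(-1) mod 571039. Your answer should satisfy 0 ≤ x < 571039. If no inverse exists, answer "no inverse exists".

493987

gcd(571039, 180497) by repeated division:
571039 = 3·180497 + 29548
180497 = 6·29548 + 3209
29548 = 9·3209 + 667
3209 = 4·667 + 541
667 = 1·541 + 126
541 = 4·126 + 37
126 = 3·37 + 15
37 = 2·15 + 7
15 = 2·7 + 1
7 = 7·1 + 0
Since gcd(180497, 571039) = 1, back-substitute to write 1 as a combination:
1 = 15 − 2·7
1 = −2·37 + 5·15
1 = 5·126 − 17·37
1 = −17·541 + 73·126
1 = 73·667 − 90·541
1 = −90·3209 + 433·667
1 = 433·29548 − 3987·3209
1 = −3987·180497 + 24355·29548
1 = 24355·571039 − 77052·180497
So 180497·(-77052) ≡ 1 (mod 571039), and -77052 ≡ 493987 (mod 571039).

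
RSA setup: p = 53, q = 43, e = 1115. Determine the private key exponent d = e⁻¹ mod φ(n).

1187

φ(n) = (p−1)(q−1) = 52·42 = 2184.
Need d with 1115·d ≡ 1 (mod 2184). Apply the extended Euclidean algorithm:
2184 = 1*1115 + 1069
1115 = 1*1069 + 46
1069 = 23*46 + 11
46 = 4*11 + 2
11 = 5*2 + 1
2 = 2*1 + 0
Back-substitute:
1 = 11 − 5·2
1 = −5·46 + 21·11
1 = 21·1069 − 488·46
1 = −488·1115 + 509·1069
1 = 509·2184 − 997·1115
So 1115·(-997) ≡ 1 (mod 2184), hence d ≡ -997 ≡ 1187 (mod 2184).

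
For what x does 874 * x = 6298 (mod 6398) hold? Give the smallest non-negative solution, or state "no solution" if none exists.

688

First find gcd(874, 6398):
6398 = 7×874 + 280
874 = 3×280 + 34
280 = 8×34 + 8
34 = 4×8 + 2
8 = 4×2 + 0
gcd = 2 and 2 | 6298, so solutions exist. Divide through by 2: 437x ≡ 3149 (mod 3199).
Now find 437⁻¹ mod 3199:
3199 = 7·437 + 140
437 = 3·140 + 17
140 = 8·17 + 4
17 = 4·4 + 1
4 = 4·1 + 0
Back-substitute:
1 = 17 − 4·4
1 = −4·140 + 33·17
1 = 33·437 − 103·140
1 = −103·3199 + 754·437
So 437⁻¹ ≡ 754 (mod 3199).
Then x ≡ 754·3149 ≡ 688 (mod 3199); the smallest non-negative solution is x = 688.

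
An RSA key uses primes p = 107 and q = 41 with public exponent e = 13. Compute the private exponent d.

φ(n) = (p−1)(q−1) = 106·40 = 4240.
Need d with 13·d ≡ 1 (mod 4240). Apply the extended Euclidean algorithm:
4240 = 326*13 + 2
13 = 6*2 + 1
2 = 2*1 + 0
Back-substitute:
1 = 13 − 6·2
1 = −6·4240 + 1957·13
So 13·1957 ≡ 1 (mod 4240), hence d = 1957.

1957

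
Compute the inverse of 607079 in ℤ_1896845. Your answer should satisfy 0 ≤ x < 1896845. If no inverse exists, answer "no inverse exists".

426469

Extended Euclidean algorithm:
1896845 = 3·607079 + 75608
607079 = 8·75608 + 2215
75608 = 34·2215 + 298
2215 = 7·298 + 129
298 = 2·129 + 40
129 = 3·40 + 9
40 = 4·9 + 4
9 = 2·4 + 1
4 = 4·1 + 0
gcd = 1, so the inverse exists. Back-substitute:
1 = 9 − 2·4
1 = −2·40 + 9·9
1 = 9·129 − 29·40
1 = −29·298 + 67·129
1 = 67·2215 − 498·298
1 = −498·75608 + 16999·2215
1 = 16999·607079 − 136490·75608
1 = −136490·1896845 + 426469·607079
So 607079·426469 ≡ 1 (mod 1896845).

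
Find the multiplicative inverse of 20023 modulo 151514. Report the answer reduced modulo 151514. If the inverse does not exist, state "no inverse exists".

107353

gcd(151514, 20023) by repeated division:
151514 = 7·20023 + 11353
20023 = 1·11353 + 8670
11353 = 1·8670 + 2683
8670 = 3·2683 + 621
2683 = 4·621 + 199
621 = 3·199 + 24
199 = 8·24 + 7
24 = 3·7 + 3
7 = 2·3 + 1
3 = 3·1 + 0
Since gcd(20023, 151514) = 1, back-substitute to write 1 as a combination:
1 = 7 − 2·3
1 = −2·24 + 7·7
1 = 7·199 − 58·24
1 = −58·621 + 181·199
1 = 181·2683 − 782·621
1 = −782·8670 + 2527·2683
1 = 2527·11353 − 3309·8670
1 = −3309·20023 + 5836·11353
1 = 5836·151514 − 44161·20023
Hence 20023⁻¹ ≡ -44161 ≡ 107353 (mod 151514).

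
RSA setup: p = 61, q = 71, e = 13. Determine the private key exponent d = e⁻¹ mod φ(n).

φ(n) = (p−1)(q−1) = 60·70 = 4200.
Need d with 13·d ≡ 1 (mod 4200). Apply the extended Euclidean algorithm:
4200 = 323*13 + 1
13 = 13*1 + 0
Back-substitute:
1 = 4200 − 323·13
So 13·(-323) ≡ 1 (mod 4200), hence d ≡ -323 ≡ 3877 (mod 4200).

3877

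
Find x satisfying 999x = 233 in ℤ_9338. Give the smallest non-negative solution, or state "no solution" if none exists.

5403

First find gcd(999, 9338):
9338 = 9×999 + 347
999 = 2×347 + 305
347 = 1×305 + 42
305 = 7×42 + 11
42 = 3×11 + 9
11 = 1×9 + 2
9 = 4×2 + 1
2 = 2×1 + 0
gcd = 1, so a unique solution mod 9338 exists.
Back-substitute for the Bézout coefficients:
1 = 9 − 4·2
1 = −4·11 + 5·9
1 = 5·42 − 19·11
1 = −19·305 + 138·42
1 = 138·347 − 157·305
1 = −157·999 + 452·347
1 = 452·9338 − 4225·999
So 999·(-4225) ≡ 1 (mod 9338), giving 999⁻¹ ≡ 5113.
x ≡ 999⁻¹·233 ≡ 5113·233 ≡ 5403 (mod 9338).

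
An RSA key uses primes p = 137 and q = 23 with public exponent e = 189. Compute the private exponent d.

1029

φ(n) = (p−1)(q−1) = 136·22 = 2992.
Need d with 189·d ≡ 1 (mod 2992). Apply the extended Euclidean algorithm:
2992 = 15×189 + 157
189 = 1×157 + 32
157 = 4×32 + 29
32 = 1×29 + 3
29 = 9×3 + 2
3 = 1×2 + 1
2 = 2×1 + 0
Back-substitute:
1 = 3 − 2
1 = −29 + 10·3
1 = 10·32 − 11·29
1 = −11·157 + 54·32
1 = 54·189 − 65·157
1 = −65·2992 + 1029·189
So 189·1029 ≡ 1 (mod 2992), hence d = 1029.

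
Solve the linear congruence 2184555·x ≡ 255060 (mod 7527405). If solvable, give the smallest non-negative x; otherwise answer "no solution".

377243

First find gcd(2184555, 7527405):
7527405 = 3×2184555 + 973740
2184555 = 2×973740 + 237075
973740 = 4×237075 + 25440
237075 = 9×25440 + 8115
25440 = 3×8115 + 1095
8115 = 7×1095 + 450
1095 = 2×450 + 195
450 = 2×195 + 60
195 = 3×60 + 15
60 = 4×15 + 0
gcd = 15 and 15 | 255060, so solutions exist. Divide through by 15: 145637x ≡ 17004 (mod 501827).
Now find 145637⁻¹ mod 501827:
501827 = 3·145637 + 64916
145637 = 2·64916 + 15805
64916 = 4·15805 + 1696
15805 = 9·1696 + 541
1696 = 3·541 + 73
541 = 7·73 + 30
73 = 2·30 + 13
30 = 2·13 + 4
13 = 3·4 + 1
4 = 4·1 + 0
Back-substitute:
1 = 13 − 3·4
1 = −3·30 + 7·13
1 = 7·73 − 17·30
1 = −17·541 + 126·73
1 = 126·1696 − 395·541
1 = −395·15805 + 3681·1696
1 = 3681·64916 − 15119·15805
1 = −15119·145637 + 33919·64916
1 = 33919·501827 − 116876·145637
So 145637·(-116876) ≡ 1 (mod 501827), i.e. 145637⁻¹ ≡ 384951.
Then x ≡ 384951·17004 ≡ 377243 (mod 501827); the smallest non-negative solution is x = 377243.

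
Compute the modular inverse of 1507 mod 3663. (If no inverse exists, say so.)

Euclidean algorithm on 3663, 1507:
3663 = 2*1507 + 649
1507 = 2*649 + 209
649 = 3*209 + 22
209 = 9*22 + 11
22 = 2*11 + 0
gcd(1507, 3663) = 11 ≠ 1, so 1507 has no multiplicative inverse modulo 3663.

no inverse exists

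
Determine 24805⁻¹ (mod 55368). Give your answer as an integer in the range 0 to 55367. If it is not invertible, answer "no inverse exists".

gcd(55368, 24805) by repeated division:
55368 = 2*24805 + 5758
24805 = 4*5758 + 1773
5758 = 3*1773 + 439
1773 = 4*439 + 17
439 = 25*17 + 14
17 = 1*14 + 3
14 = 4*3 + 2
3 = 1*2 + 1
2 = 2*1 + 0
gcd = 1, so the inverse exists. Back-substitute:
1 = 3 − 2
1 = −14 + 5·3
1 = 5·17 − 6·14
1 = −6·439 + 155·17
1 = 155·1773 − 626·439
1 = −626·5758 + 2033·1773
1 = 2033·24805 − 8758·5758
1 = −8758·55368 + 19549·24805
So 24805·19549 ≡ 1 (mod 55368).

19549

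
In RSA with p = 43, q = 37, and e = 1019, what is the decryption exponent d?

779

φ(n) = (p−1)(q−1) = 42·36 = 1512.
Need d with 1019·d ≡ 1 (mod 1512). Apply the extended Euclidean algorithm:
1512 = 1·1019 + 493
1019 = 2·493 + 33
493 = 14·33 + 31
33 = 1·31 + 2
31 = 15·2 + 1
2 = 2·1 + 0
Back-substitute:
1 = 31 − 15·2
1 = −15·33 + 16·31
1 = 16·493 − 239·33
1 = −239·1019 + 494·493
1 = 494·1512 − 733·1019
So 1019·(-733) ≡ 1 (mod 1512), hence d ≡ -733 ≡ 779 (mod 1512).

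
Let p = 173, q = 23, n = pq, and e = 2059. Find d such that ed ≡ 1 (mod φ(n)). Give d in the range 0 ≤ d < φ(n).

φ(n) = (p−1)(q−1) = 172·22 = 3784.
Need d with 2059·d ≡ 1 (mod 3784). Apply the extended Euclidean algorithm:
3784 = 1×2059 + 1725
2059 = 1×1725 + 334
1725 = 5×334 + 55
334 = 6×55 + 4
55 = 13×4 + 3
4 = 1×3 + 1
3 = 3×1 + 0
Back-substitute:
1 = 4 − 3
1 = −55 + 14·4
1 = 14·334 − 85·55
1 = −85·1725 + 439·334
1 = 439·2059 − 524·1725
1 = −524·3784 + 963·2059
So 2059·963 ≡ 1 (mod 3784), hence d = 963.

963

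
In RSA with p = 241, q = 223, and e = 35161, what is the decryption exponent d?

841

φ(n) = (p−1)(q−1) = 240·222 = 53280.
Need d with 35161·d ≡ 1 (mod 53280). Apply the extended Euclidean algorithm:
53280 = 1·35161 + 18119
35161 = 1·18119 + 17042
18119 = 1·17042 + 1077
17042 = 15·1077 + 887
1077 = 1·887 + 190
887 = 4·190 + 127
190 = 1·127 + 63
127 = 2·63 + 1
63 = 63·1 + 0
Back-substitute:
1 = 127 − 2·63
1 = −2·190 + 3·127
1 = 3·887 − 14·190
1 = −14·1077 + 17·887
1 = 17·17042 − 269·1077
1 = −269·18119 + 286·17042
1 = 286·35161 − 555·18119
1 = −555·53280 + 841·35161
So 35161·841 ≡ 1 (mod 53280), hence d = 841.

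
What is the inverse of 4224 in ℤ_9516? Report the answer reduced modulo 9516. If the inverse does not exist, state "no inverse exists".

Compute gcd(4224, 9516):
9516 = 2×4224 + 1068
4224 = 3×1068 + 1020
1068 = 1×1020 + 48
1020 = 21×48 + 12
48 = 4×12 + 0
gcd(4224, 9516) = 12 ≠ 1, so 4224 has no multiplicative inverse modulo 9516.

no inverse exists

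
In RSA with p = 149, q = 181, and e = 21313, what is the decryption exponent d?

10657

φ(n) = (p−1)(q−1) = 148·180 = 26640.
Need d with 21313·d ≡ 1 (mod 26640). Apply the extended Euclidean algorithm:
26640 = 1·21313 + 5327
21313 = 4·5327 + 5
5327 = 1065·5 + 2
5 = 2·2 + 1
2 = 2·1 + 0
Back-substitute:
1 = 5 − 2·2
1 = −2·5327 + 2131·5
1 = 2131·21313 − 8526·5327
1 = −8526·26640 + 10657·21313
So 21313·10657 ≡ 1 (mod 26640), hence d = 10657.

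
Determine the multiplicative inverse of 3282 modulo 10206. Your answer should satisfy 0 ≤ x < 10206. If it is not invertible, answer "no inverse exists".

Euclidean algorithm on 10206, 3282:
10206 = 3*3282 + 360
3282 = 9*360 + 42
360 = 8*42 + 24
42 = 1*24 + 18
24 = 1*18 + 6
18 = 3*6 + 0
The gcd is 6, not 1, hence no inverse exists.

no inverse exists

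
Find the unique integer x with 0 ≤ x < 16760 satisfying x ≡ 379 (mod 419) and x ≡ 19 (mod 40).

379

Write x = 379 + 419·k. Then 419·k ≡ 19 − 379 ≡ 0 (mod 40).
Need 419⁻¹ mod 40. Extended Euclid on (40, 19):
40 = 2*19 + 2
19 = 9*2 + 1
2 = 2*1 + 0
Back-substitute:
1 = 19 − 9·2
1 = −9·40 + 19·19
419⁻¹ ≡ 19 (mod 40), so k ≡ 19·0 ≡ 0 (mod 40).
x = 379 + 419·0 = 379.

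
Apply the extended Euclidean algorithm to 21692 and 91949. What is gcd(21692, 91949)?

Repeated division:
91949 = 4*21692 + 5181
21692 = 4*5181 + 968
5181 = 5*968 + 341
968 = 2*341 + 286
341 = 1*286 + 55
286 = 5*55 + 11
55 = 5*11 + 0
gcd(21692, 91949) = 11.
Express as a combination:
11 = 286 − 5·55
11 = −5·341 + 6·286
11 = 6·968 − 17·341
11 = −17·5181 + 91·968
11 = 91·21692 − 381·5181
11 = −381·91949 + 1615·21692
So 11 = (-381)·91949 + (1615)·21692.

11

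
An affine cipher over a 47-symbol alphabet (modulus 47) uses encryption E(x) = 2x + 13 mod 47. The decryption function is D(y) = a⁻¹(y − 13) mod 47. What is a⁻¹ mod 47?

Extended Euclidean algorithm:
47 = 23×2 + 1
2 = 2×1 + 0
gcd = 1, so the inverse exists. Back-substitute:
1 = 47 − 23·2
So 2·(-23) ≡ 1 (mod 47), and -23 ≡ 24 (mod 47).

24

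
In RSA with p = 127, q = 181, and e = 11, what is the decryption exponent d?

φ(n) = (p−1)(q−1) = 126·180 = 22680.
Need d with 11·d ≡ 1 (mod 22680). Apply the extended Euclidean algorithm:
22680 = 2061·11 + 9
11 = 1·9 + 2
9 = 4·2 + 1
2 = 2·1 + 0
Back-substitute:
1 = 9 − 4·2
1 = −4·11 + 5·9
1 = 5·22680 − 10309·11
So 11·(-10309) ≡ 1 (mod 22680), hence d ≡ -10309 ≡ 12371 (mod 22680).

12371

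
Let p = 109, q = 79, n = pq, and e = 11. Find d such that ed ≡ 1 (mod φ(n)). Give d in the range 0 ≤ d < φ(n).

4595

φ(n) = (p−1)(q−1) = 108·78 = 8424.
Need d with 11·d ≡ 1 (mod 8424). Apply the extended Euclidean algorithm:
8424 = 765*11 + 9
11 = 1*9 + 2
9 = 4*2 + 1
2 = 2*1 + 0
Back-substitute:
1 = 9 − 4·2
1 = −4·11 + 5·9
1 = 5·8424 − 3829·11
So 11·(-3829) ≡ 1 (mod 8424), hence d ≡ -3829 ≡ 4595 (mod 8424).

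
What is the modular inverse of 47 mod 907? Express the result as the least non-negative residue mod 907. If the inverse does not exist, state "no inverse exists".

Extended Euclidean algorithm:
907 = 19×47 + 14
47 = 3×14 + 5
14 = 2×5 + 4
5 = 1×4 + 1
4 = 4×1 + 0
gcd = 1, so the inverse exists. Back-substitute:
1 = 5 − 4
1 = −14 + 3·5
1 = 3·47 − 10·14
1 = −10·907 + 193·47
So 47·193 ≡ 1 (mod 907).

193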